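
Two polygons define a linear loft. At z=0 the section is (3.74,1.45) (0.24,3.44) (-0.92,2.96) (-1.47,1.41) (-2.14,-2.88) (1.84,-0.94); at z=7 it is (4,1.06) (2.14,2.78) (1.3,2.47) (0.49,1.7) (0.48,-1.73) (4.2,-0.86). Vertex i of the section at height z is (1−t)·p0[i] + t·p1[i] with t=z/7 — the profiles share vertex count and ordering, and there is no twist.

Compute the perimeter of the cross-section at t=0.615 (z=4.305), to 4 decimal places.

Cross-section at t=0.615: each vertex is (1-t)·p0[i] + t·p1[i].
  v1: (1-0.615)·(3.74,1.45) + 0.615·(4,1.06) = (3.8999,1.2102)
  v2: (1-0.615)·(0.24,3.44) + 0.615·(2.14,2.78) = (1.4085,3.0341)
  v3: (1-0.615)·(-0.92,2.96) + 0.615·(1.3,2.47) = (0.4453,2.6586)
  v4: (1-0.615)·(-1.47,1.41) + 0.615·(0.49,1.7) = (-0.2646,1.5883)
  v5: (1-0.615)·(-2.14,-2.88) + 0.615·(0.48,-1.73) = (-0.5287,-2.1727)
  v6: (1-0.615)·(1.84,-0.94) + 0.615·(4.2,-0.86) = (3.2914,-0.8908)
Perimeter = Σ |v_{i+1} − v_i|:
  edge 1→2: √(-2.4914² + 1.8239²) = 3.0877 (running 3.0877)
  edge 2→3: √(-0.9632² + -0.3754²) = 1.0338 (running 4.1215)
  edge 3→4: √(-0.7099² + -1.0703²) = 1.2843 (running 5.4058)
  edge 4→5: √(-0.2641² + -3.7611²) = 3.7704 (running 9.1762)
  edge 5→6: √(3.8201² + 1.2819²) = 4.0295 (running 13.2056)
  edge 6→1: √(0.6085² + 2.1010²) = 2.1873 (running 15.3929)
Perimeter = 15.3929

Perimeter at t=0.615: 15.3929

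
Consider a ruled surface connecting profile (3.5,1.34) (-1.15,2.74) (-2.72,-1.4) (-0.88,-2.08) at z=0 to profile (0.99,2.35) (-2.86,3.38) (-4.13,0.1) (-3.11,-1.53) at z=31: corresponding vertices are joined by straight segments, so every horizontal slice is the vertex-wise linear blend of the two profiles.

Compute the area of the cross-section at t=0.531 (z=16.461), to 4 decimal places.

Cross-section at t=0.531: each vertex is (1-t)·p0[i] + t·p1[i].
  v1: (1-0.531)·(3.5,1.34) + 0.531·(0.99,2.35) = (2.1672,1.8763)
  v2: (1-0.531)·(-1.15,2.74) + 0.531·(-2.86,3.38) = (-2.0580,3.0798)
  v3: (1-0.531)·(-2.72,-1.4) + 0.531·(-4.13,0.1) = (-3.4687,-0.6035)
  v4: (1-0.531)·(-0.88,-2.08) + 0.531·(-3.11,-1.53) = (-2.0641,-1.7879)
Shoelace sum Σ(x_i·y_{i+1} − x_{i+1}·y_i):
  i=1: 2.1672·3.0798 − -2.0580·1.8763 = +10.5361 (running +10.5361)
  i=2: -2.0580·-0.6035 − -3.4687·3.0798 = +11.9251 (running +22.4611)
  i=3: -3.4687·-1.7879 − -2.0641·-0.6035 = +4.9562 (running +27.4173)
  i=4: -2.0641·1.8763 − 2.1672·-1.7879 = +0.0019 (running +27.4192)
Area = |Σ|/2 = |27.4192|/2 = 13.7096

Area at t=0.531: 13.7096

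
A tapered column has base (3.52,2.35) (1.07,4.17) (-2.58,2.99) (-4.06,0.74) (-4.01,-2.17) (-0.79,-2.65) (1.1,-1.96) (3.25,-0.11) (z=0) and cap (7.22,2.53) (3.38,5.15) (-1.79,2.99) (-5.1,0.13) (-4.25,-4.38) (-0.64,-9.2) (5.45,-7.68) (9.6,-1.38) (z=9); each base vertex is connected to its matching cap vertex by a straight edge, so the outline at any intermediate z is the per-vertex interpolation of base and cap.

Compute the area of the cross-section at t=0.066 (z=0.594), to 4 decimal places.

Cross-section at t=0.066: each vertex is (1-t)·p0[i] + t·p1[i].
  v1: (1-0.066)·(3.52,2.35) + 0.066·(7.22,2.53) = (3.7642,2.3619)
  v2: (1-0.066)·(1.07,4.17) + 0.066·(3.38,5.15) = (1.2225,4.2347)
  v3: (1-0.066)·(-2.58,2.99) + 0.066·(-1.79,2.99) = (-2.5279,2.9900)
  v4: (1-0.066)·(-4.06,0.74) + 0.066·(-5.1,0.13) = (-4.1286,0.6997)
  v5: (1-0.066)·(-4.01,-2.17) + 0.066·(-4.25,-4.38) = (-4.0258,-2.3159)
  v6: (1-0.066)·(-0.79,-2.65) + 0.066·(-0.64,-9.2) = (-0.7801,-3.0823)
  v7: (1-0.066)·(1.1,-1.96) + 0.066·(5.45,-7.68) = (1.3871,-2.3375)
  v8: (1-0.066)·(3.25,-0.11) + 0.066·(9.6,-1.38) = (3.6691,-0.1938)
Shoelace sum Σ(x_i·y_{i+1} − x_{i+1}·y_i):
  i=1: 3.7642·4.2347 − 1.2225·2.3619 = +13.0529 (running +13.0529)
  i=2: 1.2225·2.9900 − -2.5279·4.2347 = +14.3598 (running +27.4127)
  i=3: -2.5279·0.6997 − -4.1286·2.9900 = +10.5758 (running +37.9885)
  i=4: -4.1286·-2.3159 − -4.0258·0.6997 = +12.3784 (running +50.3669)
  i=5: -4.0258·-3.0823 − -0.7801·-2.3159 = +10.6022 (running +60.9691)
  i=6: -0.7801·-2.3375 − 1.3871·-3.0823 = +6.0990 (running +67.0681)
  i=7: 1.3871·-0.1938 − 3.6691·-2.3375 = +8.3077 (running +75.3758)
  i=8: 3.6691·2.3619 − 3.7642·-0.1938 = +9.3956 (running +84.7714)
Area = |Σ|/2 = |84.7714|/2 = 42.3857

Area at t=0.066: 42.3857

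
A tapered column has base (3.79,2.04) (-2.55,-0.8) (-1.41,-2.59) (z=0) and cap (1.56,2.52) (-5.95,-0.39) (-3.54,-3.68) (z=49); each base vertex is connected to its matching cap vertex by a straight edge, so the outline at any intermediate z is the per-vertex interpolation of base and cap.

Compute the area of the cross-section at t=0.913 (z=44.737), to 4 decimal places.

Area at t=0.913: 15.0419

Cross-section at t=0.913: each vertex is (1-t)·p0[i] + t·p1[i].
  v1: (1-0.913)·(3.79,2.04) + 0.913·(1.56,2.52) = (1.7540,2.4782)
  v2: (1-0.913)·(-2.55,-0.8) + 0.913·(-5.95,-0.39) = (-5.6542,-0.4257)
  v3: (1-0.913)·(-1.41,-2.59) + 0.913·(-3.54,-3.68) = (-3.3547,-3.5852)
Shoelace sum Σ(x_i·y_{i+1} − x_{i+1}·y_i):
  i=1: 1.7540·-0.4257 − -5.6542·2.4782 = +13.2658 (running +13.2658)
  i=2: -5.6542·-3.5852 − -3.3547·-0.4257 = +18.8433 (running +32.1091)
  i=3: -3.3547·2.4782 − 1.7540·-3.5852 = -2.0253 (running +30.0838)
Area = |Σ|/2 = |30.0838|/2 = 15.0419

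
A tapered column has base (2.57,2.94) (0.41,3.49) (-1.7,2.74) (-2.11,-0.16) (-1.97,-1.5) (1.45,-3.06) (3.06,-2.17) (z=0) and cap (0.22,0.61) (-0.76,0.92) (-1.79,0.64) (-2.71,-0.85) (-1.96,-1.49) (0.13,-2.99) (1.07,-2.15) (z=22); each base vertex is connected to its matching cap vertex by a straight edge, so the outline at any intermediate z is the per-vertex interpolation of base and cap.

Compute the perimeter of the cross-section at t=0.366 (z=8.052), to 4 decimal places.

Cross-section at t=0.366: each vertex is (1-t)·p0[i] + t·p1[i].
  v1: (1-0.366)·(2.57,2.94) + 0.366·(0.22,0.61) = (1.7099,2.0872)
  v2: (1-0.366)·(0.41,3.49) + 0.366·(-0.76,0.92) = (-0.0182,2.5494)
  v3: (1-0.366)·(-1.7,2.74) + 0.366·(-1.79,0.64) = (-1.7329,1.9714)
  v4: (1-0.366)·(-2.11,-0.16) + 0.366·(-2.71,-0.85) = (-2.3296,-0.4125)
  v5: (1-0.366)·(-1.97,-1.5) + 0.366·(-1.96,-1.49) = (-1.9663,-1.4963)
  v6: (1-0.366)·(1.45,-3.06) + 0.366·(0.13,-2.99) = (0.9669,-3.0344)
  v7: (1-0.366)·(3.06,-2.17) + 0.366·(1.07,-2.15) = (2.3317,-2.1627)
Perimeter = Σ |v_{i+1} − v_i|:
  edge 1→2: √(-1.7281² + 0.4622²) = 1.7889 (running 1.7889)
  edge 2→3: √(-1.7147² + -0.5780²) = 1.8095 (running 3.5984)
  edge 3→4: √(-0.5967² + -2.3839²) = 2.4575 (running 6.0558)
  edge 4→5: √(0.3633² + -1.0838²) = 1.1431 (running 7.1989)
  edge 5→6: √(2.9332² + -1.5380²) = 3.3120 (running 10.5109)
  edge 6→7: √(1.3648² + 0.8717²) = 1.6194 (running 12.1303)
  edge 7→1: √(-0.6218² + 4.2499²) = 4.2951 (running 16.4254)
Perimeter = 16.4254

Perimeter at t=0.366: 16.4254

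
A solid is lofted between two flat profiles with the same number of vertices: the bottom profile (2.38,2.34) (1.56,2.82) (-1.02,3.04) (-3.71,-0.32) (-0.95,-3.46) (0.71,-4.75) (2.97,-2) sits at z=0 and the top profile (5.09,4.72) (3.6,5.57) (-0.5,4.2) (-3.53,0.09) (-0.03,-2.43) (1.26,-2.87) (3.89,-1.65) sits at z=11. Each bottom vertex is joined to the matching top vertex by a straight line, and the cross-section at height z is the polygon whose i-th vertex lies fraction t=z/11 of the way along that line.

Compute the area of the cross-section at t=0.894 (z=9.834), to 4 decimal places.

Area at t=0.894: 44.2615

Cross-section at t=0.894: each vertex is (1-t)·p0[i] + t·p1[i].
  v1: (1-0.894)·(2.38,2.34) + 0.894·(5.09,4.72) = (4.8027,4.4677)
  v2: (1-0.894)·(1.56,2.82) + 0.894·(3.6,5.57) = (3.3838,5.2785)
  v3: (1-0.894)·(-1.02,3.04) + 0.894·(-0.5,4.2) = (-0.5551,4.0770)
  v4: (1-0.894)·(-3.71,-0.32) + 0.894·(-3.53,0.09) = (-3.5491,0.0465)
  v5: (1-0.894)·(-0.95,-3.46) + 0.894·(-0.03,-2.43) = (-0.1275,-2.5392)
  v6: (1-0.894)·(0.71,-4.75) + 0.894·(1.26,-2.87) = (1.2017,-3.0693)
  v7: (1-0.894)·(2.97,-2) + 0.894·(3.89,-1.65) = (3.7925,-1.6871)
Shoelace sum Σ(x_i·y_{i+1} − x_{i+1}·y_i):
  i=1: 4.8027·5.2785 − 3.3838·4.4677 = +10.2336 (running +10.2336)
  i=2: 3.3838·4.0770 − -0.5551·5.2785 = +16.7259 (running +26.9595)
  i=3: -0.5551·0.0465 − -3.5491·4.0770 = +14.4439 (running +41.4034)
  i=4: -3.5491·-2.5392 − -0.1275·0.0465 = +9.0177 (running +50.4211)
  i=5: -0.1275·-3.0693 − 1.2017·-2.5392 = +3.4427 (running +53.8638)
  i=6: 1.2017·-1.6871 − 3.7925·-3.0693 = +9.6128 (running +63.4766)
  i=7: 3.7925·4.4677 − 4.8027·-1.6871 = +25.0464 (running +88.5231)
Area = |Σ|/2 = |88.5231|/2 = 44.2615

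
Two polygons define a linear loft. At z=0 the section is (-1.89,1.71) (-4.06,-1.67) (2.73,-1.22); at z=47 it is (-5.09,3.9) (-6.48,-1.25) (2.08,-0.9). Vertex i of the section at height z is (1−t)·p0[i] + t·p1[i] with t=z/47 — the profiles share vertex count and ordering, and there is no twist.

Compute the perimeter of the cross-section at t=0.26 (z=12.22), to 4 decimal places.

Perimeter at t=0.26: 17.8686

Cross-section at t=0.26: each vertex is (1-t)·p0[i] + t·p1[i].
  v1: (1-0.26)·(-1.89,1.71) + 0.26·(-5.09,3.9) = (-2.7220,2.2794)
  v2: (1-0.26)·(-4.06,-1.67) + 0.26·(-6.48,-1.25) = (-4.6892,-1.5608)
  v3: (1-0.26)·(2.73,-1.22) + 0.26·(2.08,-0.9) = (2.5610,-1.1368)
Perimeter = Σ |v_{i+1} − v_i|:
  edge 1→2: √(-1.9672² + -3.8402²) = 4.3147 (running 4.3147)
  edge 2→3: √(7.2502² + 0.4240²) = 7.2626 (running 11.5773)
  edge 3→1: √(-5.2830² + 3.4162²) = 6.2913 (running 17.8686)
Perimeter = 17.8686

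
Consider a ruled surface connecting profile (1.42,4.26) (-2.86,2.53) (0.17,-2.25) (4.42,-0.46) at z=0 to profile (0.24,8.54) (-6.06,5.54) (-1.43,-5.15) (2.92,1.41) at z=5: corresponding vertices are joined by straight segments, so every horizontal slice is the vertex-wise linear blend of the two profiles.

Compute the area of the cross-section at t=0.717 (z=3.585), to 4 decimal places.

Cross-section at t=0.717: each vertex is (1-t)·p0[i] + t·p1[i].
  v1: (1-0.717)·(1.42,4.26) + 0.717·(0.24,8.54) = (0.5739,7.3288)
  v2: (1-0.717)·(-2.86,2.53) + 0.717·(-6.06,5.54) = (-5.1544,4.6882)
  v3: (1-0.717)·(0.17,-2.25) + 0.717·(-1.43,-5.15) = (-0.9772,-4.3293)
  v4: (1-0.717)·(4.42,-0.46) + 0.717·(2.92,1.41) = (3.3445,0.8808)
Shoelace sum Σ(x_i·y_{i+1} − x_{i+1}·y_i):
  i=1: 0.5739·4.6882 − -5.1544·7.3288 = +40.4661 (running +40.4661)
  i=2: -5.1544·-4.3293 − -0.9772·4.6882 = +26.8962 (running +67.3623)
  i=3: -0.9772·0.8808 − 3.3445·-4.3293 = +13.6186 (running +80.9809)
  i=4: 3.3445·7.3288 − 0.5739·0.8808 = +24.0055 (running +104.9865)
Area = |Σ|/2 = |104.9865|/2 = 52.4932

Area at t=0.717: 52.4932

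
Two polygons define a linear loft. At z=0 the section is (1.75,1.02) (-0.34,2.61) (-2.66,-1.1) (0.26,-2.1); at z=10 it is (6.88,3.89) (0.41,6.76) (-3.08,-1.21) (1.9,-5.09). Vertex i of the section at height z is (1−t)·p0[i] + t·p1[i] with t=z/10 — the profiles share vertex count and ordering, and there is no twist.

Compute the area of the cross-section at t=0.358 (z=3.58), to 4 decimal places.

Cross-section at t=0.358: each vertex is (1-t)·p0[i] + t·p1[i].
  v1: (1-0.358)·(1.75,1.02) + 0.358·(6.88,3.89) = (3.5865,2.0475)
  v2: (1-0.358)·(-0.34,2.61) + 0.358·(0.41,6.76) = (-0.0715,4.0957)
  v3: (1-0.358)·(-2.66,-1.1) + 0.358·(-3.08,-1.21) = (-2.8104,-1.1394)
  v4: (1-0.358)·(0.26,-2.1) + 0.358·(1.9,-5.09) = (0.8471,-3.1704)
Shoelace sum Σ(x_i·y_{i+1} − x_{i+1}·y_i):
  i=1: 3.5865·4.0957 − -0.0715·2.0475 = +14.8358 (running +14.8358)
  i=2: -0.0715·-1.1394 − -2.8104·4.0957 = +11.5919 (running +26.4276)
  i=3: -2.8104·-3.1704 − 0.8471·-1.1394 = +9.8752 (running +36.3029)
  i=4: 0.8471·2.0475 − 3.5865·-3.1704 = +13.1053 (running +49.4081)
Area = |Σ|/2 = |49.4081|/2 = 24.7041

Area at t=0.358: 24.7041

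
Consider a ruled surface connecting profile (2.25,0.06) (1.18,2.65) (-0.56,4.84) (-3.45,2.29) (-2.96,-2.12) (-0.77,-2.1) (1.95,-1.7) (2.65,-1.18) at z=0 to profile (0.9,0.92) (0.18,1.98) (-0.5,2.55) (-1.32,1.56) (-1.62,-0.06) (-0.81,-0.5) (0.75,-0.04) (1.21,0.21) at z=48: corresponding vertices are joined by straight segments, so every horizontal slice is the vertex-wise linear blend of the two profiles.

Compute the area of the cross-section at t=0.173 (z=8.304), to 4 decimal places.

Area at t=0.173: 23.3192

Cross-section at t=0.173: each vertex is (1-t)·p0[i] + t·p1[i].
  v1: (1-0.173)·(2.25,0.06) + 0.173·(0.9,0.92) = (2.0164,0.2088)
  v2: (1-0.173)·(1.18,2.65) + 0.173·(0.18,1.98) = (1.0070,2.5341)
  v3: (1-0.173)·(-0.56,4.84) + 0.173·(-0.5,2.55) = (-0.5496,4.4438)
  v4: (1-0.173)·(-3.45,2.29) + 0.173·(-1.32,1.56) = (-3.0815,2.1637)
  v5: (1-0.173)·(-2.96,-2.12) + 0.173·(-1.62,-0.06) = (-2.7282,-1.7636)
  v6: (1-0.173)·(-0.77,-2.1) + 0.173·(-0.81,-0.5) = (-0.7769,-1.8232)
  v7: (1-0.173)·(1.95,-1.7) + 0.173·(0.75,-0.04) = (1.7424,-1.4128)
  v8: (1-0.173)·(2.65,-1.18) + 0.173·(1.21,0.21) = (2.4009,-0.9395)
Shoelace sum Σ(x_i·y_{i+1} − x_{i+1}·y_i):
  i=1: 2.0164·2.5341 − 1.0070·0.2088 = +4.8996 (running +4.8996)
  i=2: 1.0070·4.4438 − -0.5496·2.5341 = +5.8677 (running +10.7673)
  i=3: -0.5496·2.1637 − -3.0815·4.4438 = +12.5045 (running +23.2718)
  i=4: -3.0815·-1.7636 − -2.7282·2.1637 = +11.3376 (running +34.6094)
  i=5: -2.7282·-1.8232 − -0.7769·-1.7636 = +3.6038 (running +38.2133)
  i=6: -0.7769·-1.4128 − 1.7424·-1.8232 = +4.2744 (running +42.4877)
  i=7: 1.7424·-0.9395 − 2.4009·-1.4128 = +1.7550 (running +44.2426)
  i=8: 2.4009·0.2088 − 2.0164·-0.9395 = +2.3958 (running +46.6384)
Area = |Σ|/2 = |46.6384|/2 = 23.3192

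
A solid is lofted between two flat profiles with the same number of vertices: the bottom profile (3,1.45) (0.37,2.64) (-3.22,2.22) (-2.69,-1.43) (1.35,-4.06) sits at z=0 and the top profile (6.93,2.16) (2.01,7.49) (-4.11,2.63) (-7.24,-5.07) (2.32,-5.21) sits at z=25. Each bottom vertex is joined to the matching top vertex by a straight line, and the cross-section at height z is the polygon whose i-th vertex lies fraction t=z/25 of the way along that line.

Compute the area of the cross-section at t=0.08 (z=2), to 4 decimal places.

Area at t=0.08: 31.9852

Cross-section at t=0.08: each vertex is (1-t)·p0[i] + t·p1[i].
  v1: (1-0.08)·(3,1.45) + 0.08·(6.93,2.16) = (3.3144,1.5068)
  v2: (1-0.08)·(0.37,2.64) + 0.08·(2.01,7.49) = (0.5012,3.0280)
  v3: (1-0.08)·(-3.22,2.22) + 0.08·(-4.11,2.63) = (-3.2912,2.2528)
  v4: (1-0.08)·(-2.69,-1.43) + 0.08·(-7.24,-5.07) = (-3.0540,-1.7212)
  v5: (1-0.08)·(1.35,-4.06) + 0.08·(2.32,-5.21) = (1.4276,-4.1520)
Shoelace sum Σ(x_i·y_{i+1} − x_{i+1}·y_i):
  i=1: 3.3144·3.0280 − 0.5012·1.5068 = +9.2808 (running +9.2808)
  i=2: 0.5012·2.2528 − -3.2912·3.0280 = +11.0949 (running +20.3757)
  i=3: -3.2912·-1.7212 − -3.0540·2.2528 = +12.5449 (running +32.9205)
  i=4: -3.0540·-4.1520 − 1.4276·-1.7212 = +15.1374 (running +48.0579)
  i=5: 1.4276·1.5068 − 3.3144·-4.1520 = +15.9125 (running +63.9704)
Area = |Σ|/2 = |63.9704|/2 = 31.9852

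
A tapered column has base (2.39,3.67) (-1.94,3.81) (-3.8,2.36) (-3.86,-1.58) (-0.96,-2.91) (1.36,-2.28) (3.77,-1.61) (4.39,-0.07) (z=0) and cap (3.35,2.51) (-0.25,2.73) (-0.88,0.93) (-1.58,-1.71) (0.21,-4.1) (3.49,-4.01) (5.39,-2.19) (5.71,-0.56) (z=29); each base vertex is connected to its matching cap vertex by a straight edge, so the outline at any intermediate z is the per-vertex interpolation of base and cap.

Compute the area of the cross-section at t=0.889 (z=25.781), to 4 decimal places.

Area at t=0.889: 37.9463

Cross-section at t=0.889: each vertex is (1-t)·p0[i] + t·p1[i].
  v1: (1-0.889)·(2.39,3.67) + 0.889·(3.35,2.51) = (3.2434,2.6388)
  v2: (1-0.889)·(-1.94,3.81) + 0.889·(-0.25,2.73) = (-0.4376,2.8499)
  v3: (1-0.889)·(-3.8,2.36) + 0.889·(-0.88,0.93) = (-1.2041,1.0887)
  v4: (1-0.889)·(-3.86,-1.58) + 0.889·(-1.58,-1.71) = (-1.8331,-1.6956)
  v5: (1-0.889)·(-0.96,-2.91) + 0.889·(0.21,-4.1) = (0.0801,-3.9679)
  v6: (1-0.889)·(1.36,-2.28) + 0.889·(3.49,-4.01) = (3.2536,-3.8180)
  v7: (1-0.889)·(3.77,-1.61) + 0.889·(5.39,-2.19) = (5.2102,-2.1256)
  v8: (1-0.889)·(4.39,-0.07) + 0.889·(5.71,-0.56) = (5.5635,-0.5056)
Shoelace sum Σ(x_i·y_{i+1} − x_{i+1}·y_i):
  i=1: 3.2434·2.8499 − -0.4376·2.6388 = +10.3981 (running +10.3981)
  i=2: -0.4376·1.0887 − -1.2041·2.8499 = +2.9552 (running +13.3533)
  i=3: -1.2041·-1.6956 − -1.8331·1.0887 = +4.0374 (running +17.3907)
  i=4: -1.8331·-3.9679 − 0.0801·-1.6956 = +7.4094 (running +24.8001)
  i=5: 0.0801·-3.8180 − 3.2536·-3.9679 = +12.6039 (running +37.4040)
  i=6: 3.2536·-2.1256 − 5.2102·-3.8180 = +12.9765 (running +50.3804)
  i=7: 5.2102·-0.5056 − 5.5635·-2.1256 = +9.1915 (running +59.5720)
  i=8: 5.5635·2.6388 − 3.2434·-0.5056 = +16.3206 (running +75.8926)
Area = |Σ|/2 = |75.8926|/2 = 37.9463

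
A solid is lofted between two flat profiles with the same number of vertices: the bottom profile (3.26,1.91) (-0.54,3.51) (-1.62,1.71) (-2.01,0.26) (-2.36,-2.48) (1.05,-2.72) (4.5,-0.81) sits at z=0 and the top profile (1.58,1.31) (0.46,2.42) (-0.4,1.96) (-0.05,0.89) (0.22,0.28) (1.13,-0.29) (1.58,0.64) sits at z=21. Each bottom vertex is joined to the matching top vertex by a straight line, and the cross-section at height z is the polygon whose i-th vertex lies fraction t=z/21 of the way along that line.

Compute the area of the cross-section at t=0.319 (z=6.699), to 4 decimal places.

Area at t=0.319: 17.8403

Cross-section at t=0.319: each vertex is (1-t)·p0[i] + t·p1[i].
  v1: (1-0.319)·(3.26,1.91) + 0.319·(1.58,1.31) = (2.7241,1.7186)
  v2: (1-0.319)·(-0.54,3.51) + 0.319·(0.46,2.42) = (-0.2210,3.1623)
  v3: (1-0.319)·(-1.62,1.71) + 0.319·(-0.4,1.96) = (-1.2308,1.7898)
  v4: (1-0.319)·(-2.01,0.26) + 0.319·(-0.05,0.89) = (-1.3848,0.4610)
  v5: (1-0.319)·(-2.36,-2.48) + 0.319·(0.22,0.28) = (-1.5370,-1.5996)
  v6: (1-0.319)·(1.05,-2.72) + 0.319·(1.13,-0.29) = (1.0755,-1.9448)
  v7: (1-0.319)·(4.5,-0.81) + 0.319·(1.58,0.64) = (3.5685,-0.3475)
Shoelace sum Σ(x_i·y_{i+1} − x_{i+1}·y_i):
  i=1: 2.7241·3.1623 − -0.2210·1.7186 = +8.9941 (running +8.9941)
  i=2: -0.2210·1.7898 − -1.2308·3.1623 = +3.4967 (running +12.4908)
  i=3: -1.2308·0.4610 − -1.3848·1.7898 = +1.9110 (running +14.4018)
  i=4: -1.3848·-1.5996 − -1.5370·0.4610 = +2.9235 (running +17.3253)
  i=5: -1.5370·-1.9448 − 1.0755·-1.5996 = +4.7095 (running +22.0349)
  i=6: 1.0755·-0.3475 − 3.5685·-1.9448 = +6.5665 (running +28.6013)
  i=7: 3.5685·1.7186 − 2.7241·-0.3475 = +7.0793 (running +35.6807)
Area = |Σ|/2 = |35.6807|/2 = 17.8403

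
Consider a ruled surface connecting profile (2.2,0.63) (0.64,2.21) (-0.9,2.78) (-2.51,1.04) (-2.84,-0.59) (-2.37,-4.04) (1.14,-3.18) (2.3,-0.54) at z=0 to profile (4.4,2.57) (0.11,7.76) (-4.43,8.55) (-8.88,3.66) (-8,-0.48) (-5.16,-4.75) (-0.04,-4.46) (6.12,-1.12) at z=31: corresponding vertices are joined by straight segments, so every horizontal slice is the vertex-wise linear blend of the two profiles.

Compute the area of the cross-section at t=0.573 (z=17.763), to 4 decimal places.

Cross-section at t=0.573: each vertex is (1-t)·p0[i] + t·p1[i].
  v1: (1-0.573)·(2.2,0.63) + 0.573·(4.4,2.57) = (3.4606,1.7416)
  v2: (1-0.573)·(0.64,2.21) + 0.573·(0.11,7.76) = (0.3363,5.3901)
  v3: (1-0.573)·(-0.9,2.78) + 0.573·(-4.43,8.55) = (-2.9227,6.0862)
  v4: (1-0.573)·(-2.51,1.04) + 0.573·(-8.88,3.66) = (-6.1600,2.5413)
  v5: (1-0.573)·(-2.84,-0.59) + 0.573·(-8,-0.48) = (-5.7967,-0.5270)
  v6: (1-0.573)·(-2.37,-4.04) + 0.573·(-5.16,-4.75) = (-3.9687,-4.4468)
  v7: (1-0.573)·(1.14,-3.18) + 0.573·(-0.04,-4.46) = (0.4639,-3.9134)
  v8: (1-0.573)·(2.3,-0.54) + 0.573·(6.12,-1.12) = (4.4889,-0.8723)
Shoelace sum Σ(x_i·y_{i+1} − x_{i+1}·y_i):
  i=1: 3.4606·5.3901 − 0.3363·1.7416 = +18.0674 (running +18.0674)
  i=2: 0.3363·6.0862 − -2.9227·5.3901 = +17.8006 (running +35.8680)
  i=3: -2.9227·2.5413 − -6.1600·6.0862 = +30.0638 (running +65.9318)
  i=4: -6.1600·-0.5270 − -5.7967·2.5413 = +17.9770 (running +83.9088)
  i=5: -5.7967·-4.4468 − -3.9687·-0.5270 = +23.6855 (running +107.5943)
  i=6: -3.9687·-3.9134 − 0.4639·-4.4468 = +17.5939 (running +125.1882)
  i=7: 0.4639·-0.8723 − 4.4889·-3.9134 = +17.1622 (running +142.3504)
  i=8: 4.4889·1.7416 − 3.4606·-0.8723 = +10.8367 (running +153.1871)
Area = |Σ|/2 = |153.1871|/2 = 76.5936

Area at t=0.573: 76.5936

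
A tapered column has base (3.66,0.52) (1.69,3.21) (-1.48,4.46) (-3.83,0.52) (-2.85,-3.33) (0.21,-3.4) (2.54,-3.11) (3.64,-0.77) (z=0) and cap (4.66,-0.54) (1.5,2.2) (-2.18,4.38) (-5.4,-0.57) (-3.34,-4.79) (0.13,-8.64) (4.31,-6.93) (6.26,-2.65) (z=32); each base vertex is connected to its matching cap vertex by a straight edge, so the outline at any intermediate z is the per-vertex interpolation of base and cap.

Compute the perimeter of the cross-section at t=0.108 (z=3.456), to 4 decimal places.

Cross-section at t=0.108: each vertex is (1-t)·p0[i] + t·p1[i].
  v1: (1-0.108)·(3.66,0.52) + 0.108·(4.66,-0.54) = (3.7680,0.4055)
  v2: (1-0.108)·(1.69,3.21) + 0.108·(1.5,2.2) = (1.6695,3.1009)
  v3: (1-0.108)·(-1.48,4.46) + 0.108·(-2.18,4.38) = (-1.5556,4.4514)
  v4: (1-0.108)·(-3.83,0.52) + 0.108·(-5.4,-0.57) = (-3.9996,0.4023)
  v5: (1-0.108)·(-2.85,-3.33) + 0.108·(-3.34,-4.79) = (-2.9029,-3.4877)
  v6: (1-0.108)·(0.21,-3.4) + 0.108·(0.13,-8.64) = (0.2014,-3.9659)
  v7: (1-0.108)·(2.54,-3.11) + 0.108·(4.31,-6.93) = (2.7312,-3.5226)
  v8: (1-0.108)·(3.64,-0.77) + 0.108·(6.26,-2.65) = (3.9230,-0.9730)
Perimeter = Σ |v_{i+1} − v_i|:
  edge 1→2: √(-2.0985² + 2.6954²) = 3.4160 (running 3.4160)
  edge 2→3: √(-3.2251² + 1.3504²) = 3.4964 (running 6.9124)
  edge 3→4: √(-2.4440² + -4.0491²) = 4.7295 (running 11.6419)
  edge 4→5: √(1.0966² + -3.8900²) = 4.0416 (running 15.6835)
  edge 5→6: √(3.1043² + -0.4782²) = 3.1409 (running 18.8244)
  edge 6→7: √(2.5298² + 0.4434²) = 2.5684 (running 21.3927)
  edge 7→8: √(1.1918² + 2.5495²) = 2.8143 (running 24.2070)
  edge 8→1: √(-0.1550² + 1.3786²) = 1.3872 (running 25.5943)
Perimeter = 25.5943

Perimeter at t=0.108: 25.5943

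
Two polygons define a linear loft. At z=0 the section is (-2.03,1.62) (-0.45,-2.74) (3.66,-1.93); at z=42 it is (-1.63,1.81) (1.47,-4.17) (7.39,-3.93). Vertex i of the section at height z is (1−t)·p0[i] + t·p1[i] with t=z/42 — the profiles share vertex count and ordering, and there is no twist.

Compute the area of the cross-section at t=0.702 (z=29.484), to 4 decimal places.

Area at t=0.702: 15.3317

Cross-section at t=0.702: each vertex is (1-t)·p0[i] + t·p1[i].
  v1: (1-0.702)·(-2.03,1.62) + 0.702·(-1.63,1.81) = (-1.7492,1.7534)
  v2: (1-0.702)·(-0.45,-2.74) + 0.702·(1.47,-4.17) = (0.8978,-3.7439)
  v3: (1-0.702)·(3.66,-1.93) + 0.702·(7.39,-3.93) = (6.2785,-3.3340)
Shoelace sum Σ(x_i·y_{i+1} − x_{i+1}·y_i):
  i=1: -1.7492·-3.7439 − 0.8978·1.7534 = +4.9745 (running +4.9745)
  i=2: 0.8978·-3.3340 − 6.2785·-3.7439 = +20.5123 (running +25.4868)
  i=3: 6.2785·1.7534 − -1.7492·-3.3340 = +5.1767 (running +30.6635)
Area = |Σ|/2 = |30.6635|/2 = 15.3317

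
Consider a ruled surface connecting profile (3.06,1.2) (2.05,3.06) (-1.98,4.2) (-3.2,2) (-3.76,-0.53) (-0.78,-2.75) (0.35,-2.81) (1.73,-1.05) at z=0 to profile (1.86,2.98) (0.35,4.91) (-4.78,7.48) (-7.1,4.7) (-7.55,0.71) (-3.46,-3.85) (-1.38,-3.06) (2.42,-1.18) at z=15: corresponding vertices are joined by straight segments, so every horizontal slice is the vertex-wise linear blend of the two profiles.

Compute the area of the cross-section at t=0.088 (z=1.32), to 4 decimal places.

Cross-section at t=0.088: each vertex is (1-t)·p0[i] + t·p1[i].
  v1: (1-0.088)·(3.06,1.2) + 0.088·(1.86,2.98) = (2.9544,1.3566)
  v2: (1-0.088)·(2.05,3.06) + 0.088·(0.35,4.91) = (1.9004,3.2228)
  v3: (1-0.088)·(-1.98,4.2) + 0.088·(-4.78,7.48) = (-2.2264,4.4886)
  v4: (1-0.088)·(-3.2,2) + 0.088·(-7.1,4.7) = (-3.5432,2.2376)
  v5: (1-0.088)·(-3.76,-0.53) + 0.088·(-7.55,0.71) = (-4.0935,-0.4209)
  v6: (1-0.088)·(-0.78,-2.75) + 0.088·(-3.46,-3.85) = (-1.0158,-2.8468)
  v7: (1-0.088)·(0.35,-2.81) + 0.088·(-1.38,-3.06) = (0.1978,-2.8320)
  v8: (1-0.088)·(1.73,-1.05) + 0.088·(2.42,-1.18) = (1.7907,-1.0614)
Shoelace sum Σ(x_i·y_{i+1} − x_{i+1}·y_i):
  i=1: 2.9544·3.2228 − 1.9004·1.3566 = +6.9433 (running +6.9433)
  i=2: 1.9004·4.4886 − -2.2264·3.2228 = +15.7055 (running +22.6487)
  i=3: -2.2264·2.2376 − -3.5432·4.4886 = +10.9224 (running +33.5711)
  i=4: -3.5432·-0.4209 − -4.0935·2.2376 = +10.6509 (running +44.2220)
  i=5: -4.0935·-2.8468 − -1.0158·-0.4209 = +11.2259 (running +55.4479)
  i=6: -1.0158·-2.8320 − 0.1978·-2.8468 = +3.4398 (running +58.8877)
  i=7: 0.1978·-1.0614 − 1.7907·-2.8320 = +4.8614 (running +63.7492)
  i=8: 1.7907·1.3566 − 2.9544·-1.0614 = +5.5653 (running +69.3144)
Area = |Σ|/2 = |69.3144|/2 = 34.6572

Area at t=0.088: 34.6572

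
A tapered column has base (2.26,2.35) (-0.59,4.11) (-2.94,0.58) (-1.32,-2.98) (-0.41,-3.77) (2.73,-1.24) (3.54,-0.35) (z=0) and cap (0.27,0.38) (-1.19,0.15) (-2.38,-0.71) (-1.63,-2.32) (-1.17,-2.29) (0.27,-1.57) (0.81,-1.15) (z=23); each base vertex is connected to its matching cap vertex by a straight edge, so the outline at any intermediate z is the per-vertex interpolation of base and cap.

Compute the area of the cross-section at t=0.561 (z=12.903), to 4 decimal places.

Cross-section at t=0.561: each vertex is (1-t)·p0[i] + t·p1[i].
  v1: (1-0.561)·(2.26,2.35) + 0.561·(0.27,0.38) = (1.1436,1.2448)
  v2: (1-0.561)·(-0.59,4.11) + 0.561·(-1.19,0.15) = (-0.9266,1.8884)
  v3: (1-0.561)·(-2.94,0.58) + 0.561·(-2.38,-0.71) = (-2.6258,-0.1437)
  v4: (1-0.561)·(-1.32,-2.98) + 0.561·(-1.63,-2.32) = (-1.4939,-2.6097)
  v5: (1-0.561)·(-0.41,-3.77) + 0.561·(-1.17,-2.29) = (-0.8364,-2.9397)
  v6: (1-0.561)·(2.73,-1.24) + 0.561·(0.27,-1.57) = (1.3499,-1.4251)
  v7: (1-0.561)·(3.54,-0.35) + 0.561·(0.81,-1.15) = (2.0085,-0.7988)
Shoelace sum Σ(x_i·y_{i+1} − x_{i+1}·y_i):
  i=1: 1.1436·1.8884 − -0.9266·1.2448 = +3.3131 (running +3.3131)
  i=2: -0.9266·-0.1437 − -2.6258·1.8884 = +5.0919 (running +8.4050)
  i=3: -2.6258·-2.6097 − -1.4939·-0.1437 = +6.6381 (running +15.0431)
  i=4: -1.4939·-2.9397 − -0.8364·-2.6097 = +2.2090 (running +17.2521)
  i=5: -0.8364·-1.4251 − 1.3499·-2.9397 = +5.1604 (running +22.4124)
  i=6: 1.3499·-0.7988 − 2.0085·-1.4251 = +1.7840 (running +24.1964)
  i=7: 2.0085·1.2448 − 1.1436·-0.7988 = +3.4137 (running +27.6102)
Area = |Σ|/2 = |27.6102|/2 = 13.8051

Area at t=0.561: 13.8051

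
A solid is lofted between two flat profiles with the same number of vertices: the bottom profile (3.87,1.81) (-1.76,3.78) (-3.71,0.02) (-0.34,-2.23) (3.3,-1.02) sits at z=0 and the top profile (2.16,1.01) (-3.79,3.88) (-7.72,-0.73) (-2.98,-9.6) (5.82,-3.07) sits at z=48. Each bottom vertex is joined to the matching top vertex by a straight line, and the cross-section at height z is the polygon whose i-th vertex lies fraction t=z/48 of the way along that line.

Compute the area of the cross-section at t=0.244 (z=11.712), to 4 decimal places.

Area at t=0.244: 41.2724

Cross-section at t=0.244: each vertex is (1-t)·p0[i] + t·p1[i].
  v1: (1-0.244)·(3.87,1.81) + 0.244·(2.16,1.01) = (3.4528,1.6148)
  v2: (1-0.244)·(-1.76,3.78) + 0.244·(-3.79,3.88) = (-2.2553,3.8044)
  v3: (1-0.244)·(-3.71,0.02) + 0.244·(-7.72,-0.73) = (-4.6884,-0.1630)
  v4: (1-0.244)·(-0.34,-2.23) + 0.244·(-2.98,-9.6) = (-0.9842,-4.0283)
  v5: (1-0.244)·(3.3,-1.02) + 0.244·(5.82,-3.07) = (3.9149,-1.5202)
Shoelace sum Σ(x_i·y_{i+1} − x_{i+1}·y_i):
  i=1: 3.4528·3.8044 − -2.2553·1.6148 = +16.7776 (running +16.7776)
  i=2: -2.2553·-0.1630 − -4.6884·3.8044 = +18.2043 (running +34.9819)
  i=3: -4.6884·-4.0283 − -0.9842·-0.1630 = +18.7259 (running +53.7078)
  i=4: -0.9842·-1.5202 − 3.9149·-4.0283 = +17.2664 (running +70.9742)
  i=5: 3.9149·1.6148 − 3.4528·-1.5202 = +11.5706 (running +82.5448)
Area = |Σ|/2 = |82.5448|/2 = 41.2724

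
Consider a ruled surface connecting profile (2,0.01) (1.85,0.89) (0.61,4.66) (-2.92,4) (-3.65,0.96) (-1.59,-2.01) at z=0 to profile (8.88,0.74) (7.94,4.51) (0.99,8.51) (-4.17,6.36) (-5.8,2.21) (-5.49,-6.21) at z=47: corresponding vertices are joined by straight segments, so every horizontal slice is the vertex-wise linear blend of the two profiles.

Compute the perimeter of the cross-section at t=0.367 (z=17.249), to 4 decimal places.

Perimeter at t=0.367: 28.6256

Cross-section at t=0.367: each vertex is (1-t)·p0[i] + t·p1[i].
  v1: (1-0.367)·(2,0.01) + 0.367·(8.88,0.74) = (4.5250,0.2779)
  v2: (1-0.367)·(1.85,0.89) + 0.367·(7.94,4.51) = (4.0850,2.2185)
  v3: (1-0.367)·(0.61,4.66) + 0.367·(0.99,8.51) = (0.7495,6.0730)
  v4: (1-0.367)·(-2.92,4) + 0.367·(-4.17,6.36) = (-3.3788,4.8661)
  v5: (1-0.367)·(-3.65,0.96) + 0.367·(-5.8,2.21) = (-4.4390,1.4187)
  v6: (1-0.367)·(-1.59,-2.01) + 0.367·(-5.49,-6.21) = (-3.0213,-3.5514)
Perimeter = Σ |v_{i+1} − v_i|:
  edge 1→2: √(-0.4399² + 1.9406²) = 1.9899 (running 1.9899)
  edge 2→3: √(-3.3356² + 3.8544²) = 5.0973 (running 7.0872)
  edge 3→4: √(-4.1282² + -1.2068²) = 4.3010 (running 11.3882)
  edge 4→5: √(-1.0603² + -3.4474²) = 3.6067 (running 14.9949)
  edge 5→6: √(1.4177² + -4.9702²) = 5.1684 (running 20.1633)
  edge 6→1: √(7.5463² + 3.8293²) = 8.4622 (running 28.6256)
Perimeter = 28.6256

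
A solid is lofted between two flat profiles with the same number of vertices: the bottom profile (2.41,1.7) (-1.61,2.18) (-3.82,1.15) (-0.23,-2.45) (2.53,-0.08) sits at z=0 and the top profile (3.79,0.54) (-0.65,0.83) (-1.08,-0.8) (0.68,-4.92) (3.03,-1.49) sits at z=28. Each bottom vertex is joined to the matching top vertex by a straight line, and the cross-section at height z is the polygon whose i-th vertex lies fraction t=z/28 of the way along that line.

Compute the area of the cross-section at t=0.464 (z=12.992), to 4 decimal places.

Area at t=0.464: 17.0618

Cross-section at t=0.464: each vertex is (1-t)·p0[i] + t·p1[i].
  v1: (1-0.464)·(2.41,1.7) + 0.464·(3.79,0.54) = (3.0503,1.1618)
  v2: (1-0.464)·(-1.61,2.18) + 0.464·(-0.65,0.83) = (-1.1646,1.5536)
  v3: (1-0.464)·(-3.82,1.15) + 0.464·(-1.08,-0.8) = (-2.5486,0.2452)
  v4: (1-0.464)·(-0.23,-2.45) + 0.464·(0.68,-4.92) = (0.1922,-3.5961)
  v5: (1-0.464)·(2.53,-0.08) + 0.464·(3.03,-1.49) = (2.7620,-0.7342)
Shoelace sum Σ(x_i·y_{i+1} − x_{i+1}·y_i):
  i=1: 3.0503·1.5536 − -1.1646·1.1618 = +6.0919 (running +6.0919)
  i=2: -1.1646·0.2452 − -2.5486·1.5536 = +3.6740 (running +9.7659)
  i=3: -2.5486·-3.5961 − 0.1922·0.2452 = +9.1180 (running +18.8839)
  i=4: 0.1922·-0.7342 − 2.7620·-3.5961 = +9.7912 (running +28.6751)
  i=5: 2.7620·1.1618 − 3.0503·-0.7342 = +5.4484 (running +34.1236)
Area = |Σ|/2 = |34.1236|/2 = 17.0618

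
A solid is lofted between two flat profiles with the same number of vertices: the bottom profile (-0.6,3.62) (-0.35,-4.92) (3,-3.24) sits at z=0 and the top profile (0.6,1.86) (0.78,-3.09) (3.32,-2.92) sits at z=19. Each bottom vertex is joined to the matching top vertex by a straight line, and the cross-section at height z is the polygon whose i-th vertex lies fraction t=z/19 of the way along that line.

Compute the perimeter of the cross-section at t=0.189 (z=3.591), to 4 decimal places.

Perimeter at t=0.189: 18.6748

Cross-section at t=0.189: each vertex is (1-t)·p0[i] + t·p1[i].
  v1: (1-0.189)·(-0.6,3.62) + 0.189·(0.6,1.86) = (-0.3732,3.2874)
  v2: (1-0.189)·(-0.35,-4.92) + 0.189·(0.78,-3.09) = (-0.1364,-4.5741)
  v3: (1-0.189)·(3,-3.24) + 0.189·(3.32,-2.92) = (3.0605,-3.1795)
Perimeter = Σ |v_{i+1} − v_i|:
  edge 1→2: √(0.2368² + -7.8615²) = 7.8651 (running 7.8651)
  edge 2→3: √(3.1969² + 1.3946²) = 3.4879 (running 11.3529)
  edge 3→1: √(-3.4337² + 6.4669²) = 7.3219 (running 18.6748)
Perimeter = 18.6748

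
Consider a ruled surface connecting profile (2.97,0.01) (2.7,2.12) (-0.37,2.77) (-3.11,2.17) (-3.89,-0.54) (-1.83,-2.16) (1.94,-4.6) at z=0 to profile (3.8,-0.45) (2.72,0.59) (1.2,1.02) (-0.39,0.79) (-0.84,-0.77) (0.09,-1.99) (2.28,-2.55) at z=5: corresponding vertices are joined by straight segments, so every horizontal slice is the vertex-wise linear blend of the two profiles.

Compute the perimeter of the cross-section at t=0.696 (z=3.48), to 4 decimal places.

Perimeter at t=0.696: 15.5333

Cross-section at t=0.696: each vertex is (1-t)·p0[i] + t·p1[i].
  v1: (1-0.696)·(2.97,0.01) + 0.696·(3.8,-0.45) = (3.5477,-0.3102)
  v2: (1-0.696)·(2.7,2.12) + 0.696·(2.72,0.59) = (2.7139,1.0551)
  v3: (1-0.696)·(-0.37,2.77) + 0.696·(1.2,1.02) = (0.7227,1.5520)
  v4: (1-0.696)·(-3.11,2.17) + 0.696·(-0.39,0.79) = (-1.2169,1.2095)
  v5: (1-0.696)·(-3.89,-0.54) + 0.696·(-0.84,-0.77) = (-1.7672,-0.7001)
  v6: (1-0.696)·(-1.83,-2.16) + 0.696·(0.09,-1.99) = (-0.4937,-2.0417)
  v7: (1-0.696)·(1.94,-4.6) + 0.696·(2.28,-2.55) = (2.1766,-3.1732)
Perimeter = Σ |v_{i+1} − v_i|:
  edge 1→2: √(-0.8338² + 1.3653²) = 1.5997 (running 1.5997)
  edge 2→3: √(-1.9912² + 0.4969²) = 2.0523 (running 3.6520)
  edge 3→4: √(-1.9396² + -0.3425²) = 1.9696 (running 5.6216)
  edge 4→5: √(-0.5503² + -1.9096²) = 1.9873 (running 7.6089)
  edge 5→6: √(1.2735² + -1.3416²) = 1.8498 (running 9.4587)
  edge 6→7: √(2.6703² + -1.1315²) = 2.9002 (running 12.3589)
  edge 7→1: √(1.3710² + 2.8630²) = 3.1744 (running 15.5333)
Perimeter = 15.5333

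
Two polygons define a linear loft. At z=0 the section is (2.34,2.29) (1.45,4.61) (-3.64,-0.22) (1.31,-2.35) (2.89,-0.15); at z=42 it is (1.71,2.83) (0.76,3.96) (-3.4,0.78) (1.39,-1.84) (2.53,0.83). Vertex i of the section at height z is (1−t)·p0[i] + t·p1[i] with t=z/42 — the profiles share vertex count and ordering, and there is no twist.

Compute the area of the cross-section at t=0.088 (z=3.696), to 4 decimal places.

Area at t=0.088: 22.6470

Cross-section at t=0.088: each vertex is (1-t)·p0[i] + t·p1[i].
  v1: (1-0.088)·(2.34,2.29) + 0.088·(1.71,2.83) = (2.2846,2.3375)
  v2: (1-0.088)·(1.45,4.61) + 0.088·(0.76,3.96) = (1.3893,4.5528)
  v3: (1-0.088)·(-3.64,-0.22) + 0.088·(-3.4,0.78) = (-3.6189,-0.1320)
  v4: (1-0.088)·(1.31,-2.35) + 0.088·(1.39,-1.84) = (1.3170,-2.3051)
  v5: (1-0.088)·(2.89,-0.15) + 0.088·(2.53,0.83) = (2.8583,-0.0638)
Shoelace sum Σ(x_i·y_{i+1} − x_{i+1}·y_i):
  i=1: 2.2846·4.5528 − 1.3893·2.3375 = +7.1537 (running +7.1537)
  i=2: 1.3893·-0.1320 − -3.6189·4.5528 = +16.2927 (running +23.4463)
  i=3: -3.6189·-2.3051 − 1.3170·-0.1320 = +8.5158 (running +31.9621)
  i=4: 1.3170·-0.0638 − 2.8583·-2.3051 = +6.5048 (running +38.4669)
  i=5: 2.8583·2.3375 − 2.2846·-0.0638 = +6.8270 (running +45.2940)
Area = |Σ|/2 = |45.2940|/2 = 22.6470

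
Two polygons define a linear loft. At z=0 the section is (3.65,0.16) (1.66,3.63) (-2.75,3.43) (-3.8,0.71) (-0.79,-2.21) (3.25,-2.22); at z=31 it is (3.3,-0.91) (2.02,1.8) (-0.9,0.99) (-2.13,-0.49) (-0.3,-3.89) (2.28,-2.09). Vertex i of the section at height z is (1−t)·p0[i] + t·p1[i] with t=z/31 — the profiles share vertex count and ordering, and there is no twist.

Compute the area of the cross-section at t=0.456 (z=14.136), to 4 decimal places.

Area at t=0.456: 25.9897

Cross-section at t=0.456: each vertex is (1-t)·p0[i] + t·p1[i].
  v1: (1-0.456)·(3.65,0.16) + 0.456·(3.3,-0.91) = (3.4904,-0.3279)
  v2: (1-0.456)·(1.66,3.63) + 0.456·(2.02,1.8) = (1.8242,2.7955)
  v3: (1-0.456)·(-2.75,3.43) + 0.456·(-0.9,0.99) = (-1.9064,2.3174)
  v4: (1-0.456)·(-3.8,0.71) + 0.456·(-2.13,-0.49) = (-3.0385,0.1628)
  v5: (1-0.456)·(-0.79,-2.21) + 0.456·(-0.3,-3.89) = (-0.5666,-2.9761)
  v6: (1-0.456)·(3.25,-2.22) + 0.456·(2.28,-2.09) = (2.8077,-2.1607)
Shoelace sum Σ(x_i·y_{i+1} − x_{i+1}·y_i):
  i=1: 3.4904·2.7955 − 1.8242·-0.3279 = +10.3557 (running +10.3557)
  i=2: 1.8242·2.3174 − -1.9064·2.7955 = +9.5566 (running +19.9123)
  i=3: -1.9064·0.1628 − -3.0385·2.3174 = +6.7309 (running +26.6432)
  i=4: -3.0385·-2.9761 − -0.5666·0.1628 = +9.1350 (running +35.7782)
  i=5: -0.5666·-2.1607 − 2.8077·-2.9761 = +9.5801 (running +45.3582)
  i=6: 2.8077·-0.3279 − 3.4904·-2.1607 = +6.6211 (running +51.9793)
Area = |Σ|/2 = |51.9793|/2 = 25.9897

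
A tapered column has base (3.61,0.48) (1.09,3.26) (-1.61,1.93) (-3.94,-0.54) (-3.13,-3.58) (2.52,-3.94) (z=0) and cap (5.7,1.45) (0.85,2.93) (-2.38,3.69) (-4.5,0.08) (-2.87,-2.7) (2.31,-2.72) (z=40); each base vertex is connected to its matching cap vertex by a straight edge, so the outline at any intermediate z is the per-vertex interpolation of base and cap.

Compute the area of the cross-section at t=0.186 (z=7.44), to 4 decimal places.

Area at t=0.186: 39.4265

Cross-section at t=0.186: each vertex is (1-t)·p0[i] + t·p1[i].
  v1: (1-0.186)·(3.61,0.48) + 0.186·(5.7,1.45) = (3.9987,0.6604)
  v2: (1-0.186)·(1.09,3.26) + 0.186·(0.85,2.93) = (1.0454,3.1986)
  v3: (1-0.186)·(-1.61,1.93) + 0.186·(-2.38,3.69) = (-1.7532,2.2574)
  v4: (1-0.186)·(-3.94,-0.54) + 0.186·(-4.5,0.08) = (-4.0442,-0.4247)
  v5: (1-0.186)·(-3.13,-3.58) + 0.186·(-2.87,-2.7) = (-3.0816,-3.4163)
  v6: (1-0.186)·(2.52,-3.94) + 0.186·(2.31,-2.72) = (2.4809,-3.7131)
Shoelace sum Σ(x_i·y_{i+1} − x_{i+1}·y_i):
  i=1: 3.9987·3.1986 − 1.0454·0.6604 = +12.1001 (running +12.1001)
  i=2: 1.0454·2.2574 − -1.7532·3.1986 = +7.9676 (running +20.0677)
  i=3: -1.7532·-0.4247 − -4.0442·2.2574 = +9.8737 (running +29.9414)
  i=4: -4.0442·-3.4163 − -3.0816·-0.4247 = +12.5074 (running +42.4488)
  i=5: -3.0816·-3.7131 − 2.4809·-3.4163 = +19.9181 (running +62.3669)
  i=6: 2.4809·0.6604 − 3.9987·-3.7131 = +16.4861 (running +78.8530)
Area = |Σ|/2 = |78.8530|/2 = 39.4265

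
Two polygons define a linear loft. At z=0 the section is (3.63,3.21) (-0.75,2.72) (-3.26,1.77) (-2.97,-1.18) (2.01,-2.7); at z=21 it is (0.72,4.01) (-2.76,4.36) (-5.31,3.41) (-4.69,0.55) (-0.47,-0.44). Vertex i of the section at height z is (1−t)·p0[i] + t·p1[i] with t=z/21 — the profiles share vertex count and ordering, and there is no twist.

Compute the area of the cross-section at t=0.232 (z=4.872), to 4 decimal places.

Cross-section at t=0.232: each vertex is (1-t)·p0[i] + t·p1[i].
  v1: (1-0.232)·(3.63,3.21) + 0.232·(0.72,4.01) = (2.9549,3.3956)
  v2: (1-0.232)·(-0.75,2.72) + 0.232·(-2.76,4.36) = (-1.2163,3.1005)
  v3: (1-0.232)·(-3.26,1.77) + 0.232·(-5.31,3.41) = (-3.7356,2.1505)
  v4: (1-0.232)·(-2.97,-1.18) + 0.232·(-4.69,0.55) = (-3.3690,-0.7786)
  v5: (1-0.232)·(2.01,-2.7) + 0.232·(-0.47,-0.44) = (1.4346,-2.1757)
Shoelace sum Σ(x_i·y_{i+1} − x_{i+1}·y_i):
  i=1: 2.9549·3.1005 − -1.2163·3.3956 = +13.2917 (running +13.2917)
  i=2: -1.2163·2.1505 − -3.7356·3.1005 = +8.9665 (running +22.2582)
  i=3: -3.7356·-0.7786 − -3.3690·2.1505 = +10.1537 (running +32.4119)
  i=4: -3.3690·-2.1757 − 1.4346·-0.7786 = +8.4470 (running +40.8589)
  i=5: 1.4346·3.3956 − 2.9549·-2.1757 = +11.3003 (running +52.1593)
Area = |Σ|/2 = |52.1593|/2 = 26.0796

Area at t=0.232: 26.0796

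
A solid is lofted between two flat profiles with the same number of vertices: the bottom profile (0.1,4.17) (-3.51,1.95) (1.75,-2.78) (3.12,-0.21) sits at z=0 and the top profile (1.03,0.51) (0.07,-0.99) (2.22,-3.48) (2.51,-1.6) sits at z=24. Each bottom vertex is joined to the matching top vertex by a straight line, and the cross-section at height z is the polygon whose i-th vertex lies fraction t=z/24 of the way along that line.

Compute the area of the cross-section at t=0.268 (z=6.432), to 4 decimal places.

Cross-section at t=0.268: each vertex is (1-t)·p0[i] + t·p1[i].
  v1: (1-0.268)·(0.1,4.17) + 0.268·(1.03,0.51) = (0.3492,3.1891)
  v2: (1-0.268)·(-3.51,1.95) + 0.268·(0.07,-0.99) = (-2.5506,1.1621)
  v3: (1-0.268)·(1.75,-2.78) + 0.268·(2.22,-3.48) = (1.8760,-2.9676)
  v4: (1-0.268)·(3.12,-0.21) + 0.268·(2.51,-1.6) = (2.9565,-0.5825)
Shoelace sum Σ(x_i·y_{i+1} − x_{i+1}·y_i):
  i=1: 0.3492·1.1621 − -2.5506·3.1891 = +8.5399 (running +8.5399)
  i=2: -2.5506·-2.9676 − 1.8760·1.1621 = +5.3890 (running +13.9289)
  i=3: 1.8760·-0.5825 − 2.9565·-2.9676 = +7.6810 (running +21.6099)
  i=4: 2.9565·3.1891 − 0.3492·-0.5825 = +9.6321 (running +31.2420)
Area = |Σ|/2 = |31.2420|/2 = 15.6210

Area at t=0.268: 15.6210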